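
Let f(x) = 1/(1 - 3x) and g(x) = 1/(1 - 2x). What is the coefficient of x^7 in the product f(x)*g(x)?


The coefficient of x^n in f*g is the Cauchy product: sum_{k=0}^{n} a^k * b^(n-k).
With a=3, b=2, n=7:
sum_{k=0}^{7} 3^k * 2^(7-k)
= 6305

6305


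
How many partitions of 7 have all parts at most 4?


Using the generating function (1-x)^(-1)(1-x^2)^(-1)...(1-x^4)^(-1),
the coefficient of x^7 counts these restricted partitions.
Result = 11

11


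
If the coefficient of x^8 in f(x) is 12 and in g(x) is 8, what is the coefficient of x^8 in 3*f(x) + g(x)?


Scalar multiplication scales coefficients: 3 * 12 = 36.
Then add the g coefficient: 36 + 8
= 44

44


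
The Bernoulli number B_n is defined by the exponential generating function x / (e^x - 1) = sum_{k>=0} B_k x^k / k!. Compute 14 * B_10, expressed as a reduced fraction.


Bernoulli numbers can also be computed recursively via B_0 = 1 and sum_{j=0}^{m} C(m+1, j) B_j = 0 for m >= 1. Odd-index Bernoulli numbers vanish for k >= 3.
Computing B_10 = 5/66, so 14 * B_10 = 14 * 5/66 = 35/33.

35/33


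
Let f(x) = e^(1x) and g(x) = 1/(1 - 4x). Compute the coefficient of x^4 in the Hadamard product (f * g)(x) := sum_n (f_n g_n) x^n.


Expanding: f_k = 1^k/k! (from e^(1x)) and g_k = 4^k (from 1/(1 - 4x)). So the Hadamard coefficient (f * g)_k = 1^k 4^k / k! = (4)^k / k!.
For k = 4: 4^4/4! = 256/24 = 32/3.

32/3


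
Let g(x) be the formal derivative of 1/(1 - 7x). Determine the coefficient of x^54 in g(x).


Differentiate termwise: d/dx sum_{k>=0} 7^k x^k = sum_{k>=1} k 7^k x^(k-1) = sum_{j>=0} (j+1) 7^(j+1) x^j.
Equivalently, d/dx [1/(1 - 7x)] = 7/(1 - 7x)^2.
For j = 54: 55 * 7^55 = 55 * 30226801971775055948247051683954096612865741943 = 1662474108447628077153587842617475313707615806865.

1662474108447628077153587842617475313707615806865


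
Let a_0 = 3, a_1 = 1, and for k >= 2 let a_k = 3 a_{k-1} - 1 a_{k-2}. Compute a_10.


Iterating the recurrence forward:
a_0 = 3
a_1 = 1
a_2 = 3*1 - 1*3 = 0
a_3 = 3*0 - 1*1 = -1
a_4 = 3*-1 - 1*0 = -3
a_5 = 3*-3 - 1*-1 = -8
a_6 = 3*-8 - 1*-3 = -21
a_7 = 3*-21 - 1*-8 = -55
a_8 = 3*-55 - 1*-21 = -144
a_9 = 3*-144 - 1*-55 = -377
a_10 = 3*-377 - 1*-144 = -987
So a_10 = -987.

-987


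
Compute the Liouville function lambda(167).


The Liouville function is lambda(k) = (-1)^Omega(k), where Omega(k) counts the prime factors of k with multiplicity.
Factoring: 167 = 167, so Omega(167) = 1.
lambda(167) = (-1)^1 = -1.

-1


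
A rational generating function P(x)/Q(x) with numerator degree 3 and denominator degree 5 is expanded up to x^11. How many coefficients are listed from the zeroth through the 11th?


Expanding up to x^11 gives the coefficients for x^0, x^1, ..., x^11.
That is 11 + 1 = 12 coefficients in total.

12


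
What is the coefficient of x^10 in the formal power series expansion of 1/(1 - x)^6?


The negative binomial / multiset identity is
1/(1 - x)^r = sum_{k>=0} C(k + r - 1, r - 1) x^k.
Here r = 6 and k = 10, so the coefficient is
C(10 + 5, 5) = C(15, 5)
= 3003

3003


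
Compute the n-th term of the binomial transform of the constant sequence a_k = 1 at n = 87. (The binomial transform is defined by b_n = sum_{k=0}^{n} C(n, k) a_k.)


With a_k = 1 for all k, b_n = sum_{k=0}^{n} C(n, k) = 2^n by the binomial theorem.
For n = 87: 2^87 = 154742504910672534362390528.

154742504910672534362390528


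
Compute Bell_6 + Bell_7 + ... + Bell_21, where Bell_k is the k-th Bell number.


Recall Bell_k counts set partitions of a k-set (with Bell_0 = 1 by convention).
Bell_6 through Bell_21: 203, 877, 4140, 21147, 115975, 678570, 4213597, 27644437, 190899322, 1382958545, 10480142147, 82864869804, 682076806159, 5832742205057, 51724158235372, 474869816156751
Sum = 203 + 877 + 4140 + 21147 + 115975 + 678570 + 4213597 + 27644437 + 190899322 + 1382958545 + 10480142147 + 82864869804 + 682076806159 + 5832742205057 + 51724158235372 + 474869816156751 = 533203744952103.

533203744952103


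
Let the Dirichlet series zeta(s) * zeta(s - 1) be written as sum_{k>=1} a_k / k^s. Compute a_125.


Convolution gives a_k = sum_{d | k} d * 1 = sum_{d | k} d = sigma(k), the sum of positive divisors of k.
For k = 125, the divisors are 1, 5, 25, 125, so
sigma(125) = 1 + 5 + 25 + 125 = 156.

156


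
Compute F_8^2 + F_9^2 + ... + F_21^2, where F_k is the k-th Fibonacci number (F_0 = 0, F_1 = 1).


There is a standard identity sum_{k=0}^{N} F_k^2 = F_N * F_{N+1} (proved inductively from the telescoping relation F_k^2 = F_k F_{k+1} - F_{k-1} F_k). Then
sum_{k=8}^{21} F_k^2 = F_21 F_22 - F_7 F_8.
Computing: F_21 = 10946, F_22 = 17711, F_7 = 13, F_8 = 21.
Sum = 10946 * 17711 - 13 * 21 = 193864333.

193864333


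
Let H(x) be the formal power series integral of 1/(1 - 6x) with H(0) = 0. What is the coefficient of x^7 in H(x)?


1/(1 - 6x) = sum_{k>=0} 6^k x^k. Integrating termwise with H(0) = 0:
H(x) = sum_{k>=0} 6^k x^(k+1) / (k+1) = sum_{m>=1} 6^(m-1) x^m / m.
For m = 7: 6^6/7 = 46656/7 = 46656/7.

46656/7


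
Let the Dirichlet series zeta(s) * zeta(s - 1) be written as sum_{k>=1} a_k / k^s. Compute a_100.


Convolution gives a_k = sum_{d | k} d * 1 = sum_{d | k} d = sigma(k), the sum of positive divisors of k.
For k = 100, the divisors are 1, 2, 4, 5, 10, 20, 25, 50, 100, so
sigma(100) = 1 + 2 + 4 + 5 + 10 + 20 + 25 + 50 + 100 = 217.

217


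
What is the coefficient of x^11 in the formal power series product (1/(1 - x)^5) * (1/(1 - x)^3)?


Combine the factors: (1/(1 - x)^5) * (1/(1 - x)^3) = 1/(1 - x)^8.
Then use 1/(1 - x)^r = sum_{k>=0} C(k + r - 1, r - 1) x^k with r = 8 and k = 11:
C(18, 7) = 31824.

31824


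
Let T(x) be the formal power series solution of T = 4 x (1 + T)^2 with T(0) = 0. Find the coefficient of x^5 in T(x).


Apply the Lagrange inversion formula: if T = 4 x * phi(T) with phi(t) = (1 + t)^2, then [x^n] T = 4^n * (1/n) [t^(n-1)] phi(t)^n = 4^n * (1/n) [t^(n-1)] (1 + t)^(2n) = 4^n * (1/n) C(2n, n-1).
Using the identity C(2n, n-1) = C(2n, n) * n / (n+1), the unscaled factor equals C(2n, n) / (n+1) = C_n, the n-th Catalan number.
For n = 5: C_5 = C(10, 5) / 6 = 252/6 = 42.
With the 4^5 = 1024 factor, the coefficient is 1024 * 42 = 43008.

43008


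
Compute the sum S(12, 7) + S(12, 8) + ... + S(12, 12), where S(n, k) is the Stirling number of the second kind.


By definition, S(n, k) counts partitions of an n-set into exactly k nonempty blocks.
Computing row n = 12 for k = 7..12:
S(12, k): 627396, 159027, 22275, 1705, 66, 1
Sum = 810470.

810470


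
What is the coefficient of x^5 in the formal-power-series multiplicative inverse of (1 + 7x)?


The inverse is 1/(1 + 7x). Apply the geometric identity 1/(1 - y) = sum_{k>=0} y^k with y = -7x:
1/(1 + 7x) = sum_{k>=0} (-7)^k x^k.
So the coefficient of x^5 is (-7)^5 = -16807.

-16807


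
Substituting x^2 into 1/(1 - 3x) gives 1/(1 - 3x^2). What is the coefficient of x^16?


The coefficient of x^(2m) in 1/(1 - 3x^2) is 3^m.
With n = 16 = 2*8, the coefficient is 3^8 = 6561.

6561


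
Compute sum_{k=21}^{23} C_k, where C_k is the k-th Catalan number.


C_21 through C_23: 24466267020, 91482563640, 343059613650
Sum = 24466267020 + 91482563640 + 343059613650
= 459008444310

459008444310


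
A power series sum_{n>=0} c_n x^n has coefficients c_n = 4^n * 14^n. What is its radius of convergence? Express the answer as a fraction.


By the root test (Cauchy-Hadamard), the radius is R = 1 / limsup_n |c_n|^(1/n).
Here |c_n|^(1/n) = (4^n * 14^n)^(1/n) = 4 * 14 = 56 for all n.
So R = 1/56 = 1/56.

1/56


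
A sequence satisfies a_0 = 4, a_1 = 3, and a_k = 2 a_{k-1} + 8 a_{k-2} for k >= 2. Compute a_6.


The characteristic equation is t^2 - 2 t - 8 = 0, with roots r_1 = 4 and r_2 = -2 (so c_1 = r_1 + r_2, c_2 = -r_1 r_2 as required).
One can use the closed form a_n = A r_1^n + B r_2^n, but direct iteration is more reliable:
a_0 = 4, a_1 = 3, a_2 = 38, a_3 = 100, a_4 = 504, a_5 = 1808, a_6 = 7648.
So a_6 = 7648.

7648


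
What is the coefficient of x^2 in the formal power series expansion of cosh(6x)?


The Maclaurin series is cosh(t) = sum_{m>=0} t^(2m) / (2m)!, so substituting t = 6x, only even powers of x are nonzero, with coefficient of x^(2m) equal to 6^(2m) / (2m)!.
For x^2 the coefficient is 6^2/2! = 36/2 = 18.

18


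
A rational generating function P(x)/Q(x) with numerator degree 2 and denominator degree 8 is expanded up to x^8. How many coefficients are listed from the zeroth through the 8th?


Expanding up to x^8 gives the coefficients for x^0, x^1, ..., x^8.
That is 8 + 1 = 9 coefficients in total.

9


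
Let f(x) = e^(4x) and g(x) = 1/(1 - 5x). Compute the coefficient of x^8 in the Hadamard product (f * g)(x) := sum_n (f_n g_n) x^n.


Expanding: f_k = 4^k/k! (from e^(4x)) and g_k = 5^k (from 1/(1 - 5x)). So the Hadamard coefficient (f * g)_k = 4^k 5^k / k! = (20)^k / k!.
For k = 8: 20^8/8! = 25600000000/40320 = 40000000/63.

40000000/63


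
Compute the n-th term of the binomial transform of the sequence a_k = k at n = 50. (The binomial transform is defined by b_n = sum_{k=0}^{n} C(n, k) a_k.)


With a_k = k, b_n = sum_{k=0}^{n} C(n, k) k. Using k * C(n, k) = n * C(n-1, k-1) gives b_n = n * sum_{k>=1} C(n-1, k-1) = n * 2^(n-1).
For n = 50: 50 * 2^49 = 50 * 562949953421312 = 28147497671065600.

28147497671065600


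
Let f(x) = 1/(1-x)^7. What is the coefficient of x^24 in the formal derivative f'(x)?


Differentiate: d/dx [ 1/(1-x)^r ] = r / (1-x)^(r+1).
Here r = 7, so f'(x) = 7 / (1-x)^8.
The expansion of 1/(1-x)^(r+1) has coefficient of x^n equal to C(n+r, r).
So the coefficient of x^24 in f'(x) is
7 * C(31, 7) = 7 * 2629575 = 18407025

18407025


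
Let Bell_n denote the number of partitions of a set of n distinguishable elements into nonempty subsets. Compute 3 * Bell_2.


Bell_2 can be computed from the Bell triangle or from Dobinski's identity Bell_n = (1/e) * sum_{k>=0} k^n / k!.
Computing Bell_2 = 2.
Then 3 * 2 = 6.

6


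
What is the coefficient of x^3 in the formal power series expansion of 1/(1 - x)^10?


The negative binomial / multiset identity is
1/(1 - x)^r = sum_{k>=0} C(k + r - 1, r - 1) x^k.
Here r = 10 and k = 3, so the coefficient is
C(3 + 9, 9) = C(12, 9)
= 220

220


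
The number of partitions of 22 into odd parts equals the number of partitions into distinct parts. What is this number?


Computing partitions of 22 into odd parts (1, 3, 5, ...):
Using the generating function prod_{k>=0} 1/(1-x^(2k+1)),
the count is 89

89


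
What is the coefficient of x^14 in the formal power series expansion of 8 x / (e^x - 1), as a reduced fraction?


The exponential generating function for Bernoulli numbers is
x / (e^x - 1) = sum_{k>=0} B_k x^k / k!.
So the coefficient of x^14 in 8 x / (e^x - 1) is 8 B_14 / 14!.
Computing: B_14 = 7/6, 14! = 87178291200, giving
8 * 7/6 / 87178291200 = 1/9340531200.

1/9340531200


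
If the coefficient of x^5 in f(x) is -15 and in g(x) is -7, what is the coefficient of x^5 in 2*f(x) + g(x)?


Scalar multiplication scales coefficients: 2 * -15 = -30.
Then add the g coefficient: -30 + -7
= -37

-37


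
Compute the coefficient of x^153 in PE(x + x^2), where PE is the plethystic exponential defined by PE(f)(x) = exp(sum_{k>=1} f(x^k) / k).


With f(x) = x + x^2, the exponent is sum_{k>=1} (x^k + x^(2k)) / k = -ln(1 - x) - ln(1 - x^2). Exponentiating:
PE(x + x^2) = 1 / ((1 - x)(1 - x^2)).
This is the generating function for partitions of n into parts of size 1 or 2. The number of 2's can be any j in 0..76, and the rest are 1's, so
[x^153] = floor(153/2) + 1 = 77.

77


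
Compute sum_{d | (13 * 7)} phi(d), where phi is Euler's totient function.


First, 13 * 7 = 91. One classical identity is sum_{d | n} phi(d) = n (each k in [1, n] has a unique gcd with n, and among the k's with gcd(k, n) = n/d there are phi(d) of them). So the sum equals 91. We also verify directly:
Divisors of 91: 1, 7, 13, 91.
phi values: 1, 6, 12, 72.
Sum = 91.

91


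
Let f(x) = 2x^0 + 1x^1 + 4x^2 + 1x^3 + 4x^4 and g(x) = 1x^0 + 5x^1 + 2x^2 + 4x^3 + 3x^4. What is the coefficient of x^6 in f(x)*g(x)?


Cauchy product at x^6:
4*3 + 1*4 + 4*2
= 24

24


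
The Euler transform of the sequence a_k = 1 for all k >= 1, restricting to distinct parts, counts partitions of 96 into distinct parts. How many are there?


Partitions of 96 into distinct parts can be computed via generating function.
Product (1+x)(1+x^2)(1+x^3)...
The coefficient of x^96 = 317788

317788


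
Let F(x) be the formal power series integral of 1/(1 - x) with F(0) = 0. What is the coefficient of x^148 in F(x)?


1/(1 - x) = sum_{k>=0} x^k. Integrating termwise and using F(0) = 0 gives
F(x) = sum_{k>=0} x^(k+1) / (k+1) = sum_{m>=1} x^m / m = -ln(1 - x).
So the coefficient of x^148 is 1/148 = 1/148.

1/148


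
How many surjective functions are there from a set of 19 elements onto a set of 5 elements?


By inclusion-exclusion on which target elements are missed, the number of surjections from an n-set onto a k-set is
surj(n, k) = sum_{j=0}^{k} (-1)^j C(k, j) (k - j)^n.
Equivalently surj(n, k) = k! * S(n, k), where S(n, k) is the Stirling number of the second kind.
For n = 19, k = 5:
S(19, 5) = 147589284710, so
surj = 5! * 147589284710 = 120 * 147589284710 = 17710714165200.

17710714165200


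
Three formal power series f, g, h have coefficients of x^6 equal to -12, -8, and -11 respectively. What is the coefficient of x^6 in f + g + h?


Series addition is componentwise:
-12 + -8 + -11
= -31

-31


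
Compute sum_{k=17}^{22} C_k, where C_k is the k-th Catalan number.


C_17 through C_22: 129644790, 477638700, 1767263190, 6564120420, 24466267020, 91482563640
Sum = 129644790 + 477638700 + 1767263190 + 6564120420 + 24466267020 + 91482563640
= 124887497760

124887497760


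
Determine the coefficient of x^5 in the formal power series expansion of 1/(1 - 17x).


The geometric series identity gives 1/(1 - c x) = sum_{k>=0} c^k x^k, so the coefficient of x^k is c^k.
Here c = 17 and k = 5.
Computing: 17^5 = 1419857

1419857


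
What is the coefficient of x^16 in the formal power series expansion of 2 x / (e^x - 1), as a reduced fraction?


The exponential generating function for Bernoulli numbers is
x / (e^x - 1) = sum_{k>=0} B_k x^k / k!.
So the coefficient of x^16 in 2 x / (e^x - 1) is 2 B_16 / 16!.
Computing: B_16 = -3617/510, 16! = 20922789888000, giving
2 * -3617/510 / 20922789888000 = -3617/5335311421440000.

-3617/5335311421440000


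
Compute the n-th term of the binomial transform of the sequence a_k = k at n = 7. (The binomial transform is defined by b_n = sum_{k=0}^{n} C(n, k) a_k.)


With a_k = k, b_n = sum_{k=0}^{n} C(n, k) k. Using k * C(n, k) = n * C(n-1, k-1) gives b_n = n * sum_{k>=1} C(n-1, k-1) = n * 2^(n-1).
For n = 7: 7 * 2^6 = 7 * 64 = 448.

448


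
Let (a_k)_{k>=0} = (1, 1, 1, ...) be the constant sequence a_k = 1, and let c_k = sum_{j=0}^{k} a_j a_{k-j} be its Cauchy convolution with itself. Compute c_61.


Since a_j = 1 for all j >= 0, the convolution sum becomes
c_k = sum_{j=0}^{k} 1 * 1 = 1 * (k + 1).
Equivalently, the generating function of (a_k) is 1/(1 - x) and its square is 1/(1 - x)^2 = sum_{k>=0} 1(k + 1) x^k.
For k = 61: 1 * 62 = 62.

62


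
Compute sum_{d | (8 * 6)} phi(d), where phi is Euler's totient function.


First, 8 * 6 = 48. One classical identity is sum_{d | n} phi(d) = n (each k in [1, n] has a unique gcd with n, and among the k's with gcd(k, n) = n/d there are phi(d) of them). So the sum equals 48. We also verify directly:
Divisors of 48: 1, 2, 3, 4, 6, 8, 12, 16, 24, 48.
phi values: 1, 1, 2, 2, 2, 4, 4, 8, 8, 16.
Sum = 48.

48


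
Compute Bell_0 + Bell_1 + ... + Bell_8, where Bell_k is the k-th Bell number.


Recall Bell_k counts set partitions of a k-set (with Bell_0 = 1 by convention).
Bell_0 through Bell_8: 1, 1, 2, 5, 15, 52, 203, 877, 4140
Sum = 1 + 1 + 2 + 5 + 15 + 52 + 203 + 877 + 4140 = 5296.

5296


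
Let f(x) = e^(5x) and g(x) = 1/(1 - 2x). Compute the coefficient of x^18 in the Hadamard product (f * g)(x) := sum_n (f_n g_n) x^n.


Expanding: f_k = 5^k/k! (from e^(5x)) and g_k = 2^k (from 1/(1 - 2x)). So the Hadamard coefficient (f * g)_k = 5^k 2^k / k! = (10)^k / k!.
For k = 18: 10^18/18! = 1000000000000000000/6402373705728000 = 122070312500/781539759.

122070312500/781539759


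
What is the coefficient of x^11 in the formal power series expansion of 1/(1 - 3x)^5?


The general identity 1/(1 - c x)^r = sum_{k>=0} c^k C(k + r - 1, r - 1) x^k follows by substituting y = c x into 1/(1 - y)^r = sum_{k>=0} C(k + r - 1, r - 1) y^k.
For c = 3, r = 5, k = 11:
3^11 * C(15, 4) = 177147 * 1365 = 241805655.

241805655


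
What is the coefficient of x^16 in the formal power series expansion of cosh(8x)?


The Maclaurin series is cosh(t) = sum_{m>=0} t^(2m) / (2m)!, so substituting t = 8x, only even powers of x are nonzero, with coefficient of x^(2m) equal to 8^(2m) / (2m)!.
For x^16 the coefficient is 8^16/16! = 281474976710656/20922789888000 = 8589934592/638512875.

8589934592/638512875


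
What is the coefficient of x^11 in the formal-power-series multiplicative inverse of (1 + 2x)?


The inverse is 1/(1 + 2x). Apply the geometric identity 1/(1 - y) = sum_{k>=0} y^k with y = -2x:
1/(1 + 2x) = sum_{k>=0} (-2)^k x^k.
So the coefficient of x^11 is (-2)^11 = -2048.

-2048


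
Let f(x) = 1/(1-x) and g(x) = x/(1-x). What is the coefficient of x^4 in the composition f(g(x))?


First simplify the composition: f(g(x)) = 1/(1 - x/(1-x)) = (1-x)/((1-x) - x) = (1-x)/(1-2x).
Now extract the coefficient. Write (1-x)/(1-2x) = 1/(1-2x) - x/(1-2x).
The coefficient of x^n in 1/(1-2x) is 2^n, and in x/(1-2x) is 2^(n-1) (for n >= 1).
So the coefficient of x^4 is 2^4 - 2^3 = 16 - 8 = 8.

8


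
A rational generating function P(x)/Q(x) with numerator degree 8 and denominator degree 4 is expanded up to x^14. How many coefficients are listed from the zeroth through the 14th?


Expanding up to x^14 gives the coefficients for x^0, x^1, ..., x^14.
That is 14 + 1 = 15 coefficients in total.

15


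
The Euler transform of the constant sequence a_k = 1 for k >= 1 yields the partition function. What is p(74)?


The Euler transform converts the sequence a_k = 1 into the number of integer partitions.
Using the recurrence or dynamic programming:
p(74) = 7089500

7089500


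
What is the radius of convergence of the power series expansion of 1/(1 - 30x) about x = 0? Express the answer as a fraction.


Expanding 1/(1 - 30x) = sum_{k>=0} 30^k x^k, the series converges when |30x| < 1, i.e., |x| < 1/30.
So the radius of convergence is 1/30 = 1/30.

1/30


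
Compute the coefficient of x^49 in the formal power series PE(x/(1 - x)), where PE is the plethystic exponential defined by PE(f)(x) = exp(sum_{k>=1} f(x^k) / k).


For f(x) = x/(1 - x) we have
sum_{k>=1} f(x^k) / k = sum_{k>=1} (1/k) * x^k / (1 - x^k) = sum_{k, m >= 1} x^(k m) / k,
which after exponentiating simplifies to
PE(x/(1 - x)) = prod_{k>=1} 1 / (1 - x^k).
This is the generating function for the partition function p(n), so the coefficient of x^49 is p(49).
Computing p(49) by dynamic programming over parts 1, 2, ..., 49: p(49) = 173525.

173525


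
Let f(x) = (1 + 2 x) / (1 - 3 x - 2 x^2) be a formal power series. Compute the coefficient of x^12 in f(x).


Write f(x) = sum_{k>=0} a_k x^k. Multiplying both sides by 1 - 3 x - 2 x^2 gives
(1 - 3 x - 2 x^2) sum_{k>=0} a_k x^k = 1 + 2 x.
Matching coefficients:
 x^0: a_0 = 1
 x^1: a_1 - 3 a_0 = 2  =>  a_1 = 3*1 + 2 = 5
 x^k (k >= 2): a_k = 3 a_{k-1} + 2 a_{k-2}.
Iterating: a_2 = 17, a_3 = 61, a_4 = 217, a_5 = 773, a_6 = 2753, a_7 = 9805, a_8 = 34921, a_9 = 124373, a_10 = 442961, a_11 = 1577629, a_12 = 5618809.
So the coefficient of x^12 is 5618809.

5618809


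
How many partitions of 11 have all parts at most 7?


Using the generating function (1-x)^(-1)(1-x^2)^(-1)...(1-x^7)^(-1),
the coefficient of x^11 counts these restricted partitions.
Result = 49

49


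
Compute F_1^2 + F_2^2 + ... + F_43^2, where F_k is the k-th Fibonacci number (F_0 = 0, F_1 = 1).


There is a standard identity sum_{k=0}^{N} F_k^2 = F_N * F_{N+1} (proved inductively from the telescoping relation F_k^2 = F_k F_{k+1} - F_{k-1} F_k). Then
sum_{k=1}^{43} F_k^2 = F_43 F_44 - F_0 F_1.
Computing: F_43 = 433494437, F_44 = 701408733, F_0 = 0, F_1 = 1.
Sum = 433494437 * 701408733 - 0 * 1 = 304056783818718321.

304056783818718321


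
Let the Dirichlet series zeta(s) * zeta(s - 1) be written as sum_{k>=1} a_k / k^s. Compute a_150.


Convolution gives a_k = sum_{d | k} d * 1 = sum_{d | k} d = sigma(k), the sum of positive divisors of k.
For k = 150, the divisors are 1, 2, 3, 5, 6, 10, 15, 25, 30, 50, 75, 150, so
sigma(150) = 1 + 2 + 3 + 5 + 6 + 10 + 15 + 25 + 30 + 50 + 75 + 150 = 372.

372


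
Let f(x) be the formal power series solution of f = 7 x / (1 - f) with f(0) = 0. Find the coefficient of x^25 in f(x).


Apply Lagrange inversion: f = 7 x * phi(f) with phi(t) = 1/(1 - t), so
[x^n] f = 7^n * (1/n) [t^(n-1)] phi(t)^n = 7^n * (1/n) [t^(n-1)] (1 - t)^(-n) = 7^n * (1/n) C(2n - 2, n - 1) = 7^n * C_{n-1}.
For n = 25: C_24 = C(48, 24) / 25 = 32247603683100/25 = 1289904147324.
With the 7^25 = 1341068619663964900807 factor, the coefficient is 1341068619663964900807 * 1289904147324 = 1729849974350620304784517574490468.

1729849974350620304784517574490468


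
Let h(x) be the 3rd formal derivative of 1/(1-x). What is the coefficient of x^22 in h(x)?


Differentiating 3 times: d^3/dx^3 [1/(1-x)] = 3!/(1-x)^4.
The expansion 1/(1-x)^4 = sum_{k>=0} C(k+3, 3) x^k, so the coefficient of x^n in 3!/(1-x)^4 is 3! * C(n+3, 3).
For n = 22: 6 * C(25, 3) = 6 * 2300 = 13800

13800


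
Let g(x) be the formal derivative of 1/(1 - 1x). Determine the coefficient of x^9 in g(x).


Differentiate termwise: d/dx sum_{k>=0} 1^k x^k = sum_{k>=1} k 1^k x^(k-1) = sum_{j>=0} (j+1) 1^(j+1) x^j.
Equivalently, d/dx [1/(1 - 1x)] = 1/(1 - 1x)^2.
For j = 9: 10 * 1^10 = 10 * 1 = 10.

10


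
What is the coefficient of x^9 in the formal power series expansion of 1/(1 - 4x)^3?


The general identity 1/(1 - c x)^r = sum_{k>=0} c^k C(k + r - 1, r - 1) x^k follows by substituting y = c x into 1/(1 - y)^r = sum_{k>=0} C(k + r - 1, r - 1) y^k.
For c = 4, r = 3, k = 9:
4^9 * C(11, 2) = 262144 * 55 = 14417920.

14417920


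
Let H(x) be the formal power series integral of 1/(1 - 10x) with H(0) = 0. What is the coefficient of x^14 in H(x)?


1/(1 - 10x) = sum_{k>=0} 10^k x^k. Integrating termwise with H(0) = 0:
H(x) = sum_{k>=0} 10^k x^(k+1) / (k+1) = sum_{m>=1} 10^(m-1) x^m / m.
For m = 14: 10^13/14 = 10000000000000/14 = 5000000000000/7.

5000000000000/7


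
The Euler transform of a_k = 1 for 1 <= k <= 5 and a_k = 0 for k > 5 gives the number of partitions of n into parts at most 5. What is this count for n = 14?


Partitions of 14 into parts at most 5:
Using generating function (1-x)^(-1)(1-x^2)^(-1)...(1-x^5)^(-1),
the coefficient of x^14 = 70

70


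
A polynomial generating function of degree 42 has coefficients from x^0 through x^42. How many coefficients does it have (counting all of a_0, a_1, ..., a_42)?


A polynomial of degree 42 takes the form a_0 + a_1 x + ... + a_42 x^42.
The number of coefficients is 42 + 1 = 43.

43


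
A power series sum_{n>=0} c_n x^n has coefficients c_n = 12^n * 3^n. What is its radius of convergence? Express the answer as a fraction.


By the root test (Cauchy-Hadamard), the radius is R = 1 / limsup_n |c_n|^(1/n).
Here |c_n|^(1/n) = (12^n * 3^n)^(1/n) = 12 * 3 = 36 for all n.
So R = 1/36 = 1/36.

1/36


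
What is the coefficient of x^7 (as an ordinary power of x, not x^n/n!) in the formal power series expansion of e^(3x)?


The exponential series is e^y = sum_{k>=0} y^k / k!. Substituting y = 3x gives
e^(3x) = sum_{k>=0} 3^k x^k / k!.
So the coefficient of x^n is a^n/n! with a = 3, n = 7:
3^7 / 7! = 2187/5040 = 243/560

243/560


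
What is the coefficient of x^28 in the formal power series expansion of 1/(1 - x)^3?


The negative binomial / multiset identity is
1/(1 - x)^r = sum_{k>=0} C(k + r - 1, r - 1) x^k.
Here r = 3 and k = 28, so the coefficient is
C(28 + 2, 2) = C(30, 2)
= 435

435


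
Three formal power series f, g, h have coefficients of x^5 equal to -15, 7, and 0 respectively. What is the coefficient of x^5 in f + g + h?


Series addition is componentwise:
-15 + 7 + 0
= -8

-8


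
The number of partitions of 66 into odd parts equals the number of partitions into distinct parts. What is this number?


Computing partitions of 66 into odd parts (1, 3, 5, ...):
Using the generating function prod_{k>=0} 1/(1-x^(2k+1)),
the count is 20132

20132


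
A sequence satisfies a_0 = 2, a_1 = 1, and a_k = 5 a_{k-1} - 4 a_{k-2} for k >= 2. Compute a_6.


The characteristic equation is t^2 - 5 t + 4 = 0, with roots r_1 = 4 and r_2 = 1 (so c_1 = r_1 + r_2, c_2 = -r_1 r_2 as required).
One can use the closed form a_n = A r_1^n + B r_2^n, but direct iteration is more reliable:
a_0 = 2, a_1 = 1, a_2 = -3, a_3 = -19, a_4 = -83, a_5 = -339, a_6 = -1363.
So a_6 = -1363.

-1363


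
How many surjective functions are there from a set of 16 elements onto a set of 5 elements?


By inclusion-exclusion on which target elements are missed, the number of surjections from an n-set onto a k-set is
surj(n, k) = sum_{j=0}^{k} (-1)^j C(k, j) (k - j)^n.
Equivalently surj(n, k) = k! * S(n, k), where S(n, k) is the Stirling number of the second kind.
For n = 16, k = 5:
S(16, 5) = 1096190550, so
surj = 5! * 1096190550 = 120 * 1096190550 = 131542866000.

131542866000


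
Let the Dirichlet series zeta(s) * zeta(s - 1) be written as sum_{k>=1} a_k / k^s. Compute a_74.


Convolution gives a_k = sum_{d | k} d * 1 = sum_{d | k} d = sigma(k), the sum of positive divisors of k.
For k = 74, the divisors are 1, 2, 37, 74, so
sigma(74) = 1 + 2 + 37 + 74 = 114.

114


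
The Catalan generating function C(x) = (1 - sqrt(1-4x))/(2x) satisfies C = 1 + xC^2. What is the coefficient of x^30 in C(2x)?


Substituting x -> 2x scales the n-th coefficient by 2^n, so [x^30] C(2x) = 2^30 * C_30.
C_30 = C(2*30, 30)/(31) = 118264581564861424/31 = 3814986502092304.
So 2^30 * 3814986502092304 = 1073741824 * 3814986502092304 = 4096310565291970313322496.

4096310565291970313322496


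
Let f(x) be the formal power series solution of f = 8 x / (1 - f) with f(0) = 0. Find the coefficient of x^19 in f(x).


Apply Lagrange inversion: f = 8 x * phi(f) with phi(t) = 1/(1 - t), so
[x^n] f = 8^n * (1/n) [t^(n-1)] phi(t)^n = 8^n * (1/n) [t^(n-1)] (1 - t)^(-n) = 8^n * (1/n) C(2n - 2, n - 1) = 8^n * C_{n-1}.
For n = 19: C_18 = C(36, 18) / 19 = 9075135300/19 = 477638700.
With the 8^19 = 144115188075855872 factor, the coefficient is 144115188075855872 * 477638700 = 68834991082807300089446400.

68834991082807300089446400


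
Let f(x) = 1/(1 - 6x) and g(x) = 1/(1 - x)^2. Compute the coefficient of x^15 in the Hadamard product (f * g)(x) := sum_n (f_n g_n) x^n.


f has coefficients f_k = 6^k. For g = 1/(1 - x)^2 the coefficient is g_k = C(k + 1, 1) = k + 1. The Hadamard coefficient is (f * g)_k = 6^k * (k + 1).
For k = 15: 6^15 * 16 = 470184984576 * 16 = 7522959753216.

7522959753216


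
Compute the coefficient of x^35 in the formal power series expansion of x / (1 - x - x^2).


Let f(x) = sum_{k>=0} a_k x^k. Multiplying f(x) * (1 - x - x^2) = x and matching coefficients gives a_0 = 0, a_1 = 1, and a_k = a_{k-1} + a_{k-2} for k >= 2. These are the Fibonacci numbers F_k.
Iterating from F_0 = 0, F_1 = 1:
F_0=0, F_1=1, F_2=1, F_3=2, F_4=3, F_5=5, F_6=8, F_7=13, F_8=21, F_9=34, ...
F_35 = 9227465.

9227465


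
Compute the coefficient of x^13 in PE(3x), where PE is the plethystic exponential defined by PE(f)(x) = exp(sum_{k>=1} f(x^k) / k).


With f(x) = 3x, the exponent is sum_{k>=1} 3 x^k / k = 3 * (-ln(1 - x)). Exponentiating:
PE(3x) = exp(-3 ln(1 - x)) = 1/(1 - x)^3.
By the negative binomial expansion, [x^n] 1/(1 - x)^3 = C(n + 2, 2).
For n = 13: C(15, 2) = 105.

105


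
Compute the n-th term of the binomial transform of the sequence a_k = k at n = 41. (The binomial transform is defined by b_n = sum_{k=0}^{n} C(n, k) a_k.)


With a_k = k, b_n = sum_{k=0}^{n} C(n, k) k. Using k * C(n, k) = n * C(n-1, k-1) gives b_n = n * sum_{k>=1} C(n-1, k-1) = n * 2^(n-1).
For n = 41: 41 * 2^40 = 41 * 1099511627776 = 45079976738816.

45079976738816


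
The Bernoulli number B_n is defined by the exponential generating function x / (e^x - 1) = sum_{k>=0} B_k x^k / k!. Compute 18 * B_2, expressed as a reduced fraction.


Bernoulli numbers can also be computed recursively via B_0 = 1 and sum_{j=0}^{m} C(m+1, j) B_j = 0 for m >= 1. Odd-index Bernoulli numbers vanish for k >= 3.
Computing B_2 = 1/6, so 18 * B_2 = 18 * 1/6 = 3.

3


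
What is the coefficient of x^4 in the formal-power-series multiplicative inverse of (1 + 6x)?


The inverse is 1/(1 + 6x). Apply the geometric identity 1/(1 - y) = sum_{k>=0} y^k with y = -6x:
1/(1 + 6x) = sum_{k>=0} (-6)^k x^k.
So the coefficient of x^4 is (-6)^4 = 1296.

1296


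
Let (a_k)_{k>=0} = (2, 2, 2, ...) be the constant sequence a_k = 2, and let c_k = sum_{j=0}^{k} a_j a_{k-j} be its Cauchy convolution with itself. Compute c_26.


Since a_j = 2 for all j >= 0, the convolution sum becomes
c_k = sum_{j=0}^{k} 2 * 2 = 4 * (k + 1).
Equivalently, the generating function of (a_k) is 2/(1 - x) and its square is 4/(1 - x)^2 = sum_{k>=0} 4(k + 1) x^k.
For k = 26: 4 * 27 = 108.

108


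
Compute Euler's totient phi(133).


phi(n) counts integers in [1, n] coprime to n. Using the multiplicative formula phi(n) = n * prod_{p | n} (1 - 1/p):
133 = 7 * 19, so
phi(133) = 133 * (1 - 1/7) * (1 - 1/19) = 108.

108


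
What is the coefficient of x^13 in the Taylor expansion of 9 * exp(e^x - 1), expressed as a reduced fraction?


exp(e^x - 1) = sum_{k>=0} Bell_k x^k / k!, where Bell_k is the k-th Bell number.
So the coefficient of x^13 is 9 * Bell_13 / 13!.
Computing: Bell_13 = 27644437 and 13! = 6227020800, giving
9 * 27644437/6227020800 = 27644437/691891200.

27644437/691891200


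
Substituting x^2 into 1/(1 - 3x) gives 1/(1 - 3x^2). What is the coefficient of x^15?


Since 1/(1 - 3x^2) only has even powers of x,
the coefficient of x^15 (odd) is 0.

0


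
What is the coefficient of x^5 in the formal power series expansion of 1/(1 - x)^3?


The expansion 1/(1 - x)^r = sum_{k>=0} C(k + r - 1, r - 1) x^k follows from the multiset / negative-binomial theorem (or from repeated differentiation of the geometric series).
For r = 3 and k = 5:
C(7, 2) = 5040 / (2 * 120) = 21.

21


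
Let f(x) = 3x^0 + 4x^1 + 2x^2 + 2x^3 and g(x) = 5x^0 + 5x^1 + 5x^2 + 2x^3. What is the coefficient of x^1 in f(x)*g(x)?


Cauchy product at x^1:
3*5 + 4*5
= 35

35


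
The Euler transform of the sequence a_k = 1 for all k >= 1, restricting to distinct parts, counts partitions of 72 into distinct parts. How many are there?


Partitions of 72 into distinct parts can be computed via generating function.
Product (1+x)(1+x^2)(1+x^3)...
The coefficient of x^72 = 36352

36352


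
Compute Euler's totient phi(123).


phi(n) counts integers in [1, n] coprime to n. Using the multiplicative formula phi(n) = n * prod_{p | n} (1 - 1/p):
123 = 3 * 41, so
phi(123) = 123 * (1 - 1/3) * (1 - 1/41) = 80.

80


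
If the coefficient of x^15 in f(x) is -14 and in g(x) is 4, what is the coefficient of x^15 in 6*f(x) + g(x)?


Scalar multiplication scales coefficients: 6 * -14 = -84.
Then add the g coefficient: -84 + 4
= -80

-80


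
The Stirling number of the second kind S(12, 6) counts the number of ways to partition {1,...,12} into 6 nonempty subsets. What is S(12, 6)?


Using the explicit formula S(n,k) = (1/k!) sum_{j=0}^{k} (-1)^(k-j) C(k,j) j^n:
S(12, 6) = 1323652
Equivalently, S(n,k) is n! times the coefficient of x^n in the EGF (e^x - 1)^k / k!.

1323652


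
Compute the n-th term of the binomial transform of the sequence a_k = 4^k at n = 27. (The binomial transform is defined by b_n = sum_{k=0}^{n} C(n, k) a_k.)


With a_k = 4^k, b_n = sum_{k=0}^{n} C(n, k) 4^k = (1 + 4)^n by the binomial theorem.
For n = 27: (1 + 4)^27 = 5^27 = 7450580596923828125.

7450580596923828125


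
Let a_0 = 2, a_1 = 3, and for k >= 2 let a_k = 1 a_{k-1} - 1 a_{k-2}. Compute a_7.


Iterating the recurrence forward:
a_0 = 2
a_1 = 3
a_2 = 1*3 - 1*2 = 1
a_3 = 1*1 - 1*3 = -2
a_4 = 1*-2 - 1*1 = -3
a_5 = 1*-3 - 1*-2 = -1
a_6 = 1*-1 - 1*-3 = 2
a_7 = 1*2 - 1*-1 = 3
So a_7 = 3.

3


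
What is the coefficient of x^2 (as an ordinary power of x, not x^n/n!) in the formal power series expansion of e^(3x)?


The exponential series is e^y = sum_{k>=0} y^k / k!. Substituting y = 3x gives
e^(3x) = sum_{k>=0} 3^k x^k / k!.
So the coefficient of x^n is a^n/n! with a = 3, n = 2:
3^2 / 2! = 9/2 = 9/2

9/2


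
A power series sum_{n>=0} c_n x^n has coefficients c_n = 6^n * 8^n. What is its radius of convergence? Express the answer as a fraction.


By the root test (Cauchy-Hadamard), the radius is R = 1 / limsup_n |c_n|^(1/n).
Here |c_n|^(1/n) = (6^n * 8^n)^(1/n) = 6 * 8 = 48 for all n.
So R = 1/48 = 1/48.

1/48


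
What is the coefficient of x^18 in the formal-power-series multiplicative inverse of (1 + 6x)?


The inverse is 1/(1 + 6x). Apply the geometric identity 1/(1 - y) = sum_{k>=0} y^k with y = -6x:
1/(1 + 6x) = sum_{k>=0} (-6)^k x^k.
So the coefficient of x^18 is (-6)^18 = 101559956668416.

101559956668416


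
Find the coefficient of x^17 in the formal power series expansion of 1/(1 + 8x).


Write 1/(1 + c x) = 1/(1 - (-c) x) and apply the geometric-series identity
1/(1 - y) = sum_{k>=0} y^k to get 1/(1 + c x) = sum_{k>=0} (-c)^k x^k.
So the coefficient of x^k is (-c)^k = (-1)^k * c^k.
Here c = 8 and k = 17:
(-8)^17 = -1 * 2251799813685248 = -2251799813685248

-2251799813685248


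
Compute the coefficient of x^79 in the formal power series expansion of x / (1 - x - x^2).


Let f(x) = sum_{k>=0} a_k x^k. Multiplying f(x) * (1 - x - x^2) = x and matching coefficients gives a_0 = 0, a_1 = 1, and a_k = a_{k-1} + a_{k-2} for k >= 2. These are the Fibonacci numbers F_k.
Iterating from F_0 = 0, F_1 = 1:
F_0=0, F_1=1, F_2=1, F_3=2, F_4=3, F_5=5, F_6=8, F_7=13, F_8=21, F_9=34, ...
F_79 = 14472334024676221.

14472334024676221


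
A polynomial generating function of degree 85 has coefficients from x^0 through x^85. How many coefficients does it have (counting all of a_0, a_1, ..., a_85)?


A polynomial of degree 85 takes the form a_0 + a_1 x + ... + a_85 x^85.
The number of coefficients is 85 + 1 = 86.

86


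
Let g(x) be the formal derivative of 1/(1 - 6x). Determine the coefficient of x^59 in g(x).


Differentiate termwise: d/dx sum_{k>=0} 6^k x^k = sum_{k>=1} k 6^k x^(k-1) = sum_{j>=0} (j+1) 6^(j+1) x^j.
Equivalently, d/dx [1/(1 - 6x)] = 6/(1 - 6x)^2.
For j = 59: 60 * 6^60 = 60 * 48873677980689257489322752273774603865660850176 = 2932420678841355449359365136426476231939651010560.

2932420678841355449359365136426476231939651010560


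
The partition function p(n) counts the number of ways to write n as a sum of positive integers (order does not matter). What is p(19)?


Using the generating function prod_{k>=1} 1/(1-x^k), we compute p(19).
By dynamic programming over parts 1 through 19:
p(19) = 490

490


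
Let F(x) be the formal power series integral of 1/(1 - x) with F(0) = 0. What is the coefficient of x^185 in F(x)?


1/(1 - x) = sum_{k>=0} x^k. Integrating termwise and using F(0) = 0 gives
F(x) = sum_{k>=0} x^(k+1) / (k+1) = sum_{m>=1} x^m / m = -ln(1 - x).
So the coefficient of x^185 is 1/185 = 1/185.

1/185


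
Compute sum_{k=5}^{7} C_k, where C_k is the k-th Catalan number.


C_5 through C_7: 42, 132, 429
Sum = 42 + 132 + 429
= 603

603


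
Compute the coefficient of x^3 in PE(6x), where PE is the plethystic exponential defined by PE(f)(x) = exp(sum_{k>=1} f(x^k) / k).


With f(x) = 6x, the exponent is sum_{k>=1} 6 x^k / k = 6 * (-ln(1 - x)). Exponentiating:
PE(6x) = exp(-6 ln(1 - x)) = 1/(1 - x)^6.
By the negative binomial expansion, [x^n] 1/(1 - x)^6 = C(n + 5, 5).
For n = 3: C(8, 5) = 56.

56


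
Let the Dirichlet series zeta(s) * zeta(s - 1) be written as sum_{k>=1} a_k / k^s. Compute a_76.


Convolution gives a_k = sum_{d | k} d * 1 = sum_{d | k} d = sigma(k), the sum of positive divisors of k.
For k = 76, the divisors are 1, 2, 4, 19, 38, 76, so
sigma(76) = 1 + 2 + 4 + 19 + 38 + 76 = 140.

140


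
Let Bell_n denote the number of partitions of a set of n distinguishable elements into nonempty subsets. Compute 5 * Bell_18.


Bell_18 can be computed from the Bell triangle or from Dobinski's identity Bell_n = (1/e) * sum_{k>=0} k^n / k!.
Computing Bell_18 = 682076806159.
Then 5 * 682076806159 = 3410384030795.

3410384030795


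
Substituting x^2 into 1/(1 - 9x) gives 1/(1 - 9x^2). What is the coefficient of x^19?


Since 1/(1 - 9x^2) only has even powers of x,
the coefficient of x^19 (odd) is 0.

0


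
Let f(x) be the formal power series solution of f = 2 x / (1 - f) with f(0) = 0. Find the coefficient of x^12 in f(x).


Apply Lagrange inversion: f = 2 x * phi(f) with phi(t) = 1/(1 - t), so
[x^n] f = 2^n * (1/n) [t^(n-1)] phi(t)^n = 2^n * (1/n) [t^(n-1)] (1 - t)^(-n) = 2^n * (1/n) C(2n - 2, n - 1) = 2^n * C_{n-1}.
For n = 12: C_11 = C(22, 11) / 12 = 705432/12 = 58786.
With the 2^12 = 4096 factor, the coefficient is 4096 * 58786 = 240787456.

240787456


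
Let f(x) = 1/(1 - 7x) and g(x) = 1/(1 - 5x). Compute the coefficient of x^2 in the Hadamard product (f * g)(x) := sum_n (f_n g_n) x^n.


f has coefficients f_k = 7^k and g has coefficients g_k = 5^k, so the Hadamard product has coefficient (f*g)_k = 7^k * 5^k = 35^k.
For k = 2: 35^2 = 1225.

1225


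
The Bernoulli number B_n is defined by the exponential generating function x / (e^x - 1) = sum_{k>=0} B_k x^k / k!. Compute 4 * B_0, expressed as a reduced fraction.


Bernoulli numbers can also be computed recursively via B_0 = 1 and sum_{j=0}^{m} C(m+1, j) B_j = 0 for m >= 1. Odd-index Bernoulli numbers vanish for k >= 3.
Computing B_0 = 1, so 4 * B_0 = 4 * 1 = 4.

4


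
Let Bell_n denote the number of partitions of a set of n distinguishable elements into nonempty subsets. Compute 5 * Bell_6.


Bell_6 can be computed from the Bell triangle or from Dobinski's identity Bell_n = (1/e) * sum_{k>=0} k^n / k!.
Computing Bell_6 = 203.
Then 5 * 203 = 1015.

1015


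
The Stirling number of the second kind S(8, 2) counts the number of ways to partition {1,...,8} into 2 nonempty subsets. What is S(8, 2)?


Using the explicit formula S(n,k) = (1/k!) sum_{j=0}^{k} (-1)^(k-j) C(k,j) j^n:
S(8, 2) = 127
Equivalently, S(n,k) is n! times the coefficient of x^n in the EGF (e^x - 1)^k / k!.

127


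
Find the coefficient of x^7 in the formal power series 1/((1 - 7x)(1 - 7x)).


By partial fractions or Cauchy convolution:
The coefficient equals sum_{k=0}^{7} 7^k * 7^(7-k).
= 6588344

6588344


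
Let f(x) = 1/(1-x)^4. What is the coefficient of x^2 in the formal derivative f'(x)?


Differentiate: d/dx [ 1/(1-x)^r ] = r / (1-x)^(r+1).
Here r = 4, so f'(x) = 4 / (1-x)^5.
The expansion of 1/(1-x)^(r+1) has coefficient of x^n equal to C(n+r, r).
So the coefficient of x^2 in f'(x) is
4 * C(6, 4) = 4 * 15 = 60

60


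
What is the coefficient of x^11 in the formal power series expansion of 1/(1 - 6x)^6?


The general identity 1/(1 - c x)^r = sum_{k>=0} c^k C(k + r - 1, r - 1) x^k follows by substituting y = c x into 1/(1 - y)^r = sum_{k>=0} C(k + r - 1, r - 1) y^k.
For c = 6, r = 6, k = 11:
6^11 * C(16, 5) = 362797056 * 4368 = 1584697540608.

1584697540608


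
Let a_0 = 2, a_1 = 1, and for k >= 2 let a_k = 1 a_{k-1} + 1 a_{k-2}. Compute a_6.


Iterating the recurrence forward:
a_0 = 2
a_1 = 1
a_2 = 1*1 + 1*2 = 3
a_3 = 1*3 + 1*1 = 4
a_4 = 1*4 + 1*3 = 7
a_5 = 1*7 + 1*4 = 11
a_6 = 1*11 + 1*7 = 18
So a_6 = 18.

18
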